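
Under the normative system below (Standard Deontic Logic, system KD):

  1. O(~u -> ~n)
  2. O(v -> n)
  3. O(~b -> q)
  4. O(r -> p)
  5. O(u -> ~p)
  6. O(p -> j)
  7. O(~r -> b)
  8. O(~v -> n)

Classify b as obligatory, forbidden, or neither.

Obligatory

By case analysis on ~v: premise 8 gives O(~v -> n) and premise 2 gives O(v -> n), so O(n) either way.
Premise 1 is O(~u -> ~n); contrapositively O(n -> u). Since O(n) holds, K gives O(u).
With premise 5, O(u -> ~p), the K-axiom yields O(~p).
Premise 4, O(r -> p), contraposes to O(~p -> ~r); with O(~p) we get O(~r).
Premise 7 is O(~r -> b); since O(~r), deontic closure gives O(b).
Premises 3, 6 do not contribute to this derivation.
Hence b is obligatory.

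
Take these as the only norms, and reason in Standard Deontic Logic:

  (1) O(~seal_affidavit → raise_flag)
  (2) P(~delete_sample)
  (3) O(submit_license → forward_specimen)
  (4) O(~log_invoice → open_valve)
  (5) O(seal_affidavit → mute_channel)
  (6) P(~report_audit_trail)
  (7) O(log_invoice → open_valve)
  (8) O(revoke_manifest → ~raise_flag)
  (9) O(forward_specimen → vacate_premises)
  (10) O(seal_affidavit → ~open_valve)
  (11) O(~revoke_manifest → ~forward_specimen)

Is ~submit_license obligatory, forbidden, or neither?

Premises 7 and 4 cover both cases: O(log_invoice → open_valve) and O(~log_invoice → open_valve). Since log_invoice ∨ ~log_invoice is a tautology, O(open_valve) follows.
Premise 10, O(seal_affidavit → ~open_valve), contraposes to O(open_valve → ~seal_affidavit); with O(open_valve) we get O(~seal_affidavit).
Applying K to premise 1 (O(~seal_affidavit → raise_flag)) and O(~seal_affidavit) yields O(raise_flag).
The contrapositive of premise 8 (O(revoke_manifest → ~raise_flag)) is O(raise_flag → ~revoke_manifest), and O(raise_flag) is already established, so O(~revoke_manifest).
With premise 11, O(~revoke_manifest → ~forward_specimen), the K-axiom yields O(~forward_specimen).
Premise 3 is O(submit_license → forward_specimen); contrapositively O(~forward_specimen → ~submit_license). Since O(~forward_specimen) holds, K gives O(~submit_license).
Premises 2, 5, 6, 9 do not contribute to this derivation.
Hence ~submit_license is obligatory.

Obligatory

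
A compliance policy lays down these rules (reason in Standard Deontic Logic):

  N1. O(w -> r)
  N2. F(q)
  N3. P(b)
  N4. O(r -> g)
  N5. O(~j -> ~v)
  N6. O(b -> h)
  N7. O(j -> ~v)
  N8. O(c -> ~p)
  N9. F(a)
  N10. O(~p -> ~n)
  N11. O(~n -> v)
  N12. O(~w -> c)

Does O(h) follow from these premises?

No

Premise 6 is O(b -> h), but O(b) is not derivable from the premises (the permission P(b) asserts only ~O(~b), not O(b)), so it does not yield O(h).
No other premise forces O(h). An ideal world satisfying every premise can still have h false, so O(h) is not derivable.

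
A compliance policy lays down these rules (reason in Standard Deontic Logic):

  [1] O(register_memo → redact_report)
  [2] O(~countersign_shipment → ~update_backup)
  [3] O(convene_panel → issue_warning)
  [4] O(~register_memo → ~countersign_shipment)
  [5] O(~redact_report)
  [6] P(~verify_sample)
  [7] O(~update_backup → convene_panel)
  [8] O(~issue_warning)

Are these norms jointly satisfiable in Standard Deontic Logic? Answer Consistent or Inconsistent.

Inconsistent

Premise 8 gives O(~issue_warning).
Premise 3 is O(convene_panel → issue_warning); contrapositively O(~issue_warning → ~convene_panel). Since O(~issue_warning) holds, K gives O(~convene_panel).
Premise 7 is O(~update_backup → convene_panel); contrapositively O(~convene_panel → update_backup). Since O(~convene_panel) holds, K gives O(update_backup).
The contrapositive of premise 2 (O(~countersign_shipment → ~update_backup)) is O(update_backup → countersign_shipment), and O(update_backup) is already established, so O(countersign_shipment).
Premise 4, O(~register_memo → ~countersign_shipment), contraposes to O(countersign_shipment → register_memo); with O(countersign_shipment) we get O(register_memo).
With premise 1, O(register_memo → redact_report), the K-axiom yields O(redact_report).
But premise 5 directly asserts O(~redact_report).
We now have both O(redact_report) and O(~redact_report) — redact_report is simultaneously obligatory and forbidden, violating the D-axiom.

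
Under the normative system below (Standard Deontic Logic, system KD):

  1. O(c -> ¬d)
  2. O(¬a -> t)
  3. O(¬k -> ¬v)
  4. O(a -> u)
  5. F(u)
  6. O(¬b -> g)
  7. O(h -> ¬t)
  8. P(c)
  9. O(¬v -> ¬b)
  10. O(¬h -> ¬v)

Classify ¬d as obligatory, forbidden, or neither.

Neither

Premise 1 is O(c -> ¬d), but O(c) is not derivable from the premises (the permission P(c) asserts only ¬O(¬c), not O(c)), so it does not yield O(¬d).
No premise or chain of K-axiom applications forces O(¬d), and none forces O(d). So ¬d is neither obligatory nor forbidden under these norms.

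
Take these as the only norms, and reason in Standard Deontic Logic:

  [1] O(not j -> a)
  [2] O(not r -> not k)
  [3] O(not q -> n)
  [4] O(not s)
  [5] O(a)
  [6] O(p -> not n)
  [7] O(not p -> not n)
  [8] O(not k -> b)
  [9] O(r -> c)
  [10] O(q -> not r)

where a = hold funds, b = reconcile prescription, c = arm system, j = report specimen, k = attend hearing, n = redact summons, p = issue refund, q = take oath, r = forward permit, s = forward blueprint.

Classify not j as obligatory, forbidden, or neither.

Neither

Premise 1 is O(not j -> a); even if O(a) held, inferring O(not j) would be affirming the consequent — invalid.
No premise or chain of K-axiom applications forces O(not j), and none forces O(j). So not j is neither obligatory nor forbidden under these norms.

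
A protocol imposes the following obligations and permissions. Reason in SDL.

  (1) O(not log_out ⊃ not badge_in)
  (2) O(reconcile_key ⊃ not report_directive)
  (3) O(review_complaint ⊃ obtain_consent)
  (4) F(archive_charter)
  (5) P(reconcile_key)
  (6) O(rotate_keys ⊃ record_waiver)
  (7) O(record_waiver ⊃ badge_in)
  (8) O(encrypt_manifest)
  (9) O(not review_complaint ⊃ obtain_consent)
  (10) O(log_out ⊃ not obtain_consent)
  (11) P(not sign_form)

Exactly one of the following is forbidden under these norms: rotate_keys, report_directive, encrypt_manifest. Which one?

By case analysis on review_complaint: premise 3 gives O(review_complaint ⊃ obtain_consent) and premise 9 gives O(not review_complaint ⊃ obtain_consent), so O(obtain_consent) either way.
Premise 10 is O(log_out ⊃ not obtain_consent); contrapositively O(obtain_consent ⊃ not log_out). Since O(obtain_consent) holds, K gives O(not log_out).
Applying K to premise 1 (O(not log_out ⊃ not badge_in)) and O(not log_out) yields O(not badge_in).
The contrapositive of premise 7 (O(record_waiver ⊃ badge_in)) is O(not badge_in ⊃ not record_waiver), and O(not badge_in) is already established, so O(not record_waiver).
The contrapositive of premise 6 (O(rotate_keys ⊃ record_waiver)) is O(not record_waiver ⊃ not rotate_keys), and O(not record_waiver) is already established, so O(not rotate_keys).
So O(not rotate_keys) holds, i.e. rotate_keys is forbidden. None of the other listed options is forbidden under the premises.

rotate_keys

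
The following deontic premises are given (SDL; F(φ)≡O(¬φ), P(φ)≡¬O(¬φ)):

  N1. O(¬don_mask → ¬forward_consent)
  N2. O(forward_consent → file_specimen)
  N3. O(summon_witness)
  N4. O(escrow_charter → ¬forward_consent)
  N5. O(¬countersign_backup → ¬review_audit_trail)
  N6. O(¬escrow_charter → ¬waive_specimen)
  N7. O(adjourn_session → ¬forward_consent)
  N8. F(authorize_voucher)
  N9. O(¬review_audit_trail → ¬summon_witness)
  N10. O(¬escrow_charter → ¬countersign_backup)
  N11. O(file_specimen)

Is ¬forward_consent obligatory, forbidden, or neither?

Obligatory

From premise 3 we have O(summon_witness).
Premise 9, O(¬review_audit_trail → ¬summon_witness), contraposes to O(summon_witness → review_audit_trail); with O(summon_witness) we get O(review_audit_trail).
Premise 5, O(¬countersign_backup → ¬review_audit_trail), contraposes to O(review_audit_trail → countersign_backup); with O(review_audit_trail) we get O(countersign_backup).
Premise 10 is O(¬escrow_charter → ¬countersign_backup); contrapositively O(countersign_backup → escrow_charter). Since O(countersign_backup) holds, K gives O(escrow_charter).
From O(escrow_charter) and premise 4, O(escrow_charter → ¬forward_consent), we obtain O(¬forward_consent).
Premises 1, 2, 6, 7, 8, 11 do not contribute to this derivation.
Hence ¬forward_consent is obligatory.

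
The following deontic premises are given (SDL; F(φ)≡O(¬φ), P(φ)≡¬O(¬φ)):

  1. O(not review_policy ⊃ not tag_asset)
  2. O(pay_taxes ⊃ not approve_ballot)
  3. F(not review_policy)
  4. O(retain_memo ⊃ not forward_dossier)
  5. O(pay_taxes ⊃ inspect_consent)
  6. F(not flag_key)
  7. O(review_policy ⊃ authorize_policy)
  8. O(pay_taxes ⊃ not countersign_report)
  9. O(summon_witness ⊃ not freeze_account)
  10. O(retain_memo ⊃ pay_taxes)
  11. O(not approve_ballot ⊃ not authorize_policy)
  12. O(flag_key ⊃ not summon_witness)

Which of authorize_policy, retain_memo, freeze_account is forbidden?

Premise 3 is F(not review_policy), i.e. O(review_policy).
Premise 7 is O(review_policy ⊃ authorize_policy); since O(review_policy), deontic closure gives O(authorize_policy).
Premise 11, O(not approve_ballot ⊃ not authorize_policy), contraposes to O(authorize_policy ⊃ approve_ballot); with O(authorize_policy) we get O(approve_ballot).
Premise 2, O(pay_taxes ⊃ not approve_ballot), contraposes to O(approve_ballot ⊃ not pay_taxes); with O(approve_ballot) we get O(not pay_taxes).
Premise 10, O(retain_memo ⊃ pay_taxes), contraposes to O(not pay_taxes ⊃ not retain_memo); with O(not pay_taxes) we get O(not retain_memo).
So O(not retain_memo) holds, i.e. retain_memo is forbidden. None of the other listed options is forbidden under the premises.

retain_memo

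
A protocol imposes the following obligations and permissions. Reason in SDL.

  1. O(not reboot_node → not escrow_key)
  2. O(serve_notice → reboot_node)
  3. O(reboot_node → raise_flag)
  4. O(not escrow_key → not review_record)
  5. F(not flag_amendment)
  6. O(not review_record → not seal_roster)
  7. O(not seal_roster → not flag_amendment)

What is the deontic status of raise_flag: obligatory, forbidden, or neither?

Obligatory

Premise 5, F(not flag_amendment), is equivalent to O(flag_amendment).
The contrapositive of premise 7 (O(not seal_roster → not flag_amendment)) is O(flag_amendment → seal_roster), and O(flag_amendment) is already established, so O(seal_roster).
The contrapositive of premise 6 (O(not review_record → not seal_roster)) is O(seal_roster → review_record), and O(seal_roster) is already established, so O(review_record).
Premise 4, O(not escrow_key → not review_record), contraposes to O(review_record → escrow_key); with O(review_record) we get O(escrow_key).
Premise 1 is O(not reboot_node → not escrow_key); contrapositively O(escrow_key → reboot_node). Since O(escrow_key) holds, K gives O(reboot_node).
From O(reboot_node) and premise 3, O(reboot_node → raise_flag), we obtain O(raise_flag).
Premise 2 does not contribute to this derivation.
Hence raise_flag is obligatory.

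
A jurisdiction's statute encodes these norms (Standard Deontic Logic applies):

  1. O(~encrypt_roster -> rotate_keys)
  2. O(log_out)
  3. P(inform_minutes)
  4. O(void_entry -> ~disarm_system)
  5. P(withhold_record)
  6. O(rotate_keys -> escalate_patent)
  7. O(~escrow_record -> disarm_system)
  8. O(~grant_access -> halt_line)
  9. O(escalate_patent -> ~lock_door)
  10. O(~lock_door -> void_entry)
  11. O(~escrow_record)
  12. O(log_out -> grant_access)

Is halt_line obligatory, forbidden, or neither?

Premise 8 is O(~grant_access -> halt_line), but O(~grant_access) is not derivable from the premises, so it does not yield O(halt_line).
No premise or chain of K-axiom applications forces O(halt_line), and none forces O(~halt_line). So halt_line is neither obligatory nor forbidden under these norms.

Neither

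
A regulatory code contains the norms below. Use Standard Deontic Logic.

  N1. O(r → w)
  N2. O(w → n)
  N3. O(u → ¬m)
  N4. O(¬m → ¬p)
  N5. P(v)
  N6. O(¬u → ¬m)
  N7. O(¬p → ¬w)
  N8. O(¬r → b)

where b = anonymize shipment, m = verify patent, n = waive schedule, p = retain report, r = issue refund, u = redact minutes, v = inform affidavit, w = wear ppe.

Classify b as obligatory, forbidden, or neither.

Obligatory

Premises 3 and 6 cover both cases: O(u → ¬m) and O(¬u → ¬m). Since u ∨ ¬u is a tautology, O(¬m) follows.
Applying K to premise 4 (O(¬m → ¬p)) and O(¬m) yields O(¬p).
From O(¬p) and premise 7, O(¬p → ¬w), we obtain O(¬w).
Premise 1 is O(r → w); contrapositively O(¬w → ¬r). Since O(¬w) holds, K gives O(¬r).
Premise 8 is O(¬r → b); since O(¬r), deontic closure gives O(b).
Premises 2, 5 do not contribute to this derivation.
Hence b is obligatory.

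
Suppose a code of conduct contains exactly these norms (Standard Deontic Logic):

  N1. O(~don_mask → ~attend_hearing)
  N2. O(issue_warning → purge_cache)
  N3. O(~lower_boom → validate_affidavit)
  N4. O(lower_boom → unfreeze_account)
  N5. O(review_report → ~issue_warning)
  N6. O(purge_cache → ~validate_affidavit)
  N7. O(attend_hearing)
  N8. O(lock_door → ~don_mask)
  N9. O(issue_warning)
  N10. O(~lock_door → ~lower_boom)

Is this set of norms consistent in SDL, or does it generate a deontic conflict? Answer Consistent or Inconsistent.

Inconsistent

Premise 7 gives O(attend_hearing).
The contrapositive of premise 1 (O(~don_mask → ~attend_hearing)) is O(attend_hearing → don_mask), and O(attend_hearing) is already established, so O(don_mask).
Premise 8, O(lock_door → ~don_mask), contraposes to O(don_mask → ~lock_door); with O(don_mask) we get O(~lock_door).
From O(~lock_door) and premise 10, O(~lock_door → ~lower_boom), we obtain O(~lower_boom).
Applying K to premise 3 (O(~lower_boom → validate_affidavit)) and O(~lower_boom) yields O(validate_affidavit).
Premise 6, O(purge_cache → ~validate_affidavit), contraposes to O(validate_affidavit → ~purge_cache); with O(validate_affidavit) we get O(~purge_cache).
Premise 2, O(issue_warning → purge_cache), contraposes to O(~purge_cache → ~issue_warning); with O(~purge_cache) we get O(~issue_warning).
But premise 9 directly asserts O(issue_warning).
We now have both O(~issue_warning) and O(issue_warning) — issue_warning is simultaneously obligatory and forbidden, violating the D-axiom.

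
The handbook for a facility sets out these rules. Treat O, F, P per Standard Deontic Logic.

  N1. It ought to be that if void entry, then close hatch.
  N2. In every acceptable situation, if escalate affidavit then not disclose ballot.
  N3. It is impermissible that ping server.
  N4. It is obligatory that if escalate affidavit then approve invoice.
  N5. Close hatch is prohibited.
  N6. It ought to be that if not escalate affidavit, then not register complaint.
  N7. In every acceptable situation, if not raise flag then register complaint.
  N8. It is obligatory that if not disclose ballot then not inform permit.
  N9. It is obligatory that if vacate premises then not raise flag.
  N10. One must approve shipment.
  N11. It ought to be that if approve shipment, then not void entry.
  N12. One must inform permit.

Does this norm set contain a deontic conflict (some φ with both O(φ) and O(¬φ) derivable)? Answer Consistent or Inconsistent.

Consistent

Premise 1 is O(void_entry → close_hatch), but O(void_entry) is not derivable from the premises, so it does not yield O(close_hatch).
So O(close_hatch) is not derivable, and the apparent clash with O(¬close_hatch) does not arise.
A world satisfying every obligation exists (e.g. approve_invoice=false, approve_shipment=true, close_hatch=false, disclose_ballot=true, escalate_affidavit=false, inform_permit=true, ping_server=false, raise_flag=true, register_complaint=false, vacate_premises=false, void_entry=false); no atom is both obligatory and forbidden, so the set is consistent.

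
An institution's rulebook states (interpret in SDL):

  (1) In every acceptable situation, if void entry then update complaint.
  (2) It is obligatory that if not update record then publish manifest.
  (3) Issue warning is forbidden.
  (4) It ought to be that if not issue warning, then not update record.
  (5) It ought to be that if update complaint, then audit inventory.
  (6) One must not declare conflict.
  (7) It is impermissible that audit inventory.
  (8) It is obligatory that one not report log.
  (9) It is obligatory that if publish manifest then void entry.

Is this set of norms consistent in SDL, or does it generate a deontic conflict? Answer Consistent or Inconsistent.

F(audit_inventory) at premise 7 means O(¬audit_inventory).
The contrapositive of premise 5 (O(update_complaint → audit_inventory)) is O(¬audit_inventory → ¬update_complaint), and O(¬audit_inventory) is already established, so O(¬update_complaint).
Premise 1 is O(void_entry → update_complaint); contrapositively O(¬update_complaint → ¬void_entry). Since O(¬update_complaint) holds, K gives O(¬void_entry).
The contrapositive of premise 9 (O(publish_manifest → void_entry)) is O(¬void_entry → ¬publish_manifest), and O(¬void_entry) is already established, so O(¬publish_manifest).
Premise 2 is O(¬update_record → publish_manifest); contrapositively O(¬publish_manifest → update_record). Since O(¬publish_manifest) holds, K gives O(update_record).
Premise 4 is O(¬issue_warning → ¬update_record); contrapositively O(update_record → issue_warning). Since O(update_record) holds, K gives O(issue_warning).
But premise 3, F(issue_warning), means O(¬issue_warning).
We now have both O(issue_warning) and O(¬issue_warning) — issue_warning is simultaneously obligatory and forbidden, violating the D-axiom.

Inconsistent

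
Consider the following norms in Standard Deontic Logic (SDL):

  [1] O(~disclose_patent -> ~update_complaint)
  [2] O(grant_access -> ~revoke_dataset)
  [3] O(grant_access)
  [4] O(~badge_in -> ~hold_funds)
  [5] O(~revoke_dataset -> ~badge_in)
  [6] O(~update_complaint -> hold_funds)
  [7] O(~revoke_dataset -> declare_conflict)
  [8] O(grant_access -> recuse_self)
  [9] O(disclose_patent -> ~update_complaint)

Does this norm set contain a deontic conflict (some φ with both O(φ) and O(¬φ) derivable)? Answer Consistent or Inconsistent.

Inconsistent

By case analysis on ~disclose_patent: premise 1 gives O(~disclose_patent -> ~update_complaint) and premise 9 gives O(disclose_patent -> ~update_complaint), so O(~update_complaint) either way.
From O(~update_complaint) and premise 6, O(~update_complaint -> hold_funds), we obtain O(hold_funds).
The contrapositive of premise 4 (O(~badge_in -> ~hold_funds)) is O(hold_funds -> badge_in), and O(hold_funds) is already established, so O(badge_in).
The contrapositive of premise 5 (O(~revoke_dataset -> ~badge_in)) is O(badge_in -> revoke_dataset), and O(badge_in) is already established, so O(revoke_dataset).
Premise 2, O(grant_access -> ~revoke_dataset), contraposes to O(revoke_dataset -> ~grant_access); with O(revoke_dataset) we get O(~grant_access).
Yet premise 3 states O(grant_access).
We now have both O(~grant_access) and O(grant_access) — grant_access is simultaneously obligatory and forbidden, violating the D-axiom.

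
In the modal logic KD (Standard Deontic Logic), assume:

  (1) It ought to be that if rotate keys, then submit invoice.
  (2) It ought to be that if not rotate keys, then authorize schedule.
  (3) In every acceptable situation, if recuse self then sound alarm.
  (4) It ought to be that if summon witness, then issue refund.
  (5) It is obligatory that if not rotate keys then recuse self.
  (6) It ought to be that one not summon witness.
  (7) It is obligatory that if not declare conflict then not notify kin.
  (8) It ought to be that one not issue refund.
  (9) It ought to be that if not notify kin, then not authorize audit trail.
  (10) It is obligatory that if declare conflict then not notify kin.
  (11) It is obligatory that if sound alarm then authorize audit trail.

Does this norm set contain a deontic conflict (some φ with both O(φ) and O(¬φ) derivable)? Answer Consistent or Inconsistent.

Premise 4 is O(summon_witness → issue_refund), but O(summon_witness) is not derivable from the premises, so it does not yield O(issue_refund).
So O(issue_refund) is not derivable, and the apparent clash with O(¬issue_refund) does not arise.
A world satisfying every obligation exists (e.g. authorize_audit_trail=false, authorize_schedule=false, declare_conflict=false, issue_refund=false, notify_kin=false, recuse_self=false, rotate_keys=true, sound_alarm=false, submit_invoice=true, summon_witness=false); no atom is both obligatory and forbidden, so the set is consistent.

Consistent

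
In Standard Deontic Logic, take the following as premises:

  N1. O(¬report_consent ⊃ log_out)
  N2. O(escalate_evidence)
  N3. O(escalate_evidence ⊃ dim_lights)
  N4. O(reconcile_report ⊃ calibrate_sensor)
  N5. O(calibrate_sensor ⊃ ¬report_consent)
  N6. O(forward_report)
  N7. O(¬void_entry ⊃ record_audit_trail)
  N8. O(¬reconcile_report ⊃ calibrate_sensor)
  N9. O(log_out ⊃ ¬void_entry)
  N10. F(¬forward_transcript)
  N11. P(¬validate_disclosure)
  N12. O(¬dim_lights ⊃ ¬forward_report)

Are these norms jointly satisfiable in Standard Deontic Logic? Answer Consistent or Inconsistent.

Consistent

Premise 12 is O(¬dim_lights ⊃ ¬forward_report), but O(¬dim_lights) is not derivable from the premises, so it does not yield O(¬forward_report).
So O(¬forward_report) is not derivable, and the apparent clash with O(forward_report) does not arise.
A world satisfying every obligation exists (e.g. calibrate_sensor=true, dim_lights=true, escalate_evidence=true, forward_report=true, forward_transcript=true, log_out=true, reconcile_report=false, record_audit_trail=true, report_consent=false, validate_disclosure=false, void_entry=false); no atom is both obligatory and forbidden, so the set is consistent.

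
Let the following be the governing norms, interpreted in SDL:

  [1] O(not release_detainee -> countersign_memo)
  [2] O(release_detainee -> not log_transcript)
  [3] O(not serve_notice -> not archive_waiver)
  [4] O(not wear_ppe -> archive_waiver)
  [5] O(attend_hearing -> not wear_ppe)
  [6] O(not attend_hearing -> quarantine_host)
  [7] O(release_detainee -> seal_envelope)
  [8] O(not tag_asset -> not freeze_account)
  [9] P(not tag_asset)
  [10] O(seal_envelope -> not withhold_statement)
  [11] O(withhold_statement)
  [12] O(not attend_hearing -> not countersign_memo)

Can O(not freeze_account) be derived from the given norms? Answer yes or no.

No

Premise 8 is O(not tag_asset -> not freeze_account), but O(not tag_asset) is not derivable from the premises (the permission P(not tag_asset) asserts only not O(tag_asset), not O(not tag_asset)), so it does not yield O(not freeze_account).
No other premise forces O(not freeze_account). An ideal world satisfying every premise can still have not freeze_account false, so O(not freeze_account) is not derivable.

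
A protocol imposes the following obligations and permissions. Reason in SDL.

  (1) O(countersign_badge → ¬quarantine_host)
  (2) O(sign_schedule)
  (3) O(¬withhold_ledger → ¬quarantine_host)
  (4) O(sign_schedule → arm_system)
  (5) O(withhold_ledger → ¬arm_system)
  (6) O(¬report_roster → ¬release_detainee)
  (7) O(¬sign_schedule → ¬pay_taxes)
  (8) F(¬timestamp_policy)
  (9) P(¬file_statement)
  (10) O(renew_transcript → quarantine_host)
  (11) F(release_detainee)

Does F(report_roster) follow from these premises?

No

Premise 6 is O(¬report_roster → ¬release_detainee); even if O(¬release_detainee) held, inferring O(¬report_roster) would be affirming the consequent — invalid.
No other premise forces O(¬report_roster). An ideal world satisfying every premise can still have report_roster true, so F(report_roster) is not derivable.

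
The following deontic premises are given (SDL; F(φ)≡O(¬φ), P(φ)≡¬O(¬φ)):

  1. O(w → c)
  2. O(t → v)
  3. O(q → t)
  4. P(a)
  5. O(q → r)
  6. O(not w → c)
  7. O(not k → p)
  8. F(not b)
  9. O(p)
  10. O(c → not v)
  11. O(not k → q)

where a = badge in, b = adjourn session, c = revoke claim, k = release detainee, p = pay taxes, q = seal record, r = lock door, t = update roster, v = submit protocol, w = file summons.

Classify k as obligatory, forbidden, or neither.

By case analysis on not w: premise 6 gives O(not w → c) and premise 1 gives O(w → c), so O(c) either way.
Premise 10 is O(c → not v); since O(c), deontic closure gives O(not v).
The contrapositive of premise 2 (O(t → v)) is O(not v → not t), and O(not v) is already established, so O(not t).
The contrapositive of premise 3 (O(q → t)) is O(not t → not q), and O(not t) is already established, so O(not q).
The contrapositive of premise 11 (O(not k → q)) is O(not q → k), and O(not q) is already established, so O(k).
Premises 4, 5, 7, 8, 9 do not contribute to this derivation.
Hence k is obligatory.

Obligatory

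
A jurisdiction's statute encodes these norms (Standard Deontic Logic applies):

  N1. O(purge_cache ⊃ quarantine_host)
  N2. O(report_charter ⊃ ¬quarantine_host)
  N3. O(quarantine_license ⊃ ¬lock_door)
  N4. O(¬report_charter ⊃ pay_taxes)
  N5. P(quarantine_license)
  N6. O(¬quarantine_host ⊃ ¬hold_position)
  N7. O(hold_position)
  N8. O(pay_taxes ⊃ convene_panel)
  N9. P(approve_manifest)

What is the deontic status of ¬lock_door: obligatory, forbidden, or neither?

Premise 3 is O(quarantine_license ⊃ ¬lock_door), but O(quarantine_license) is not derivable from the premises (the permission P(quarantine_license) asserts only ¬O(¬quarantine_license), not O(quarantine_license)), so it does not yield O(¬lock_door).
No premise or chain of K-axiom applications forces O(¬lock_door), and none forces O(lock_door). So ¬lock_door is neither obligatory nor forbidden under these norms.

Neither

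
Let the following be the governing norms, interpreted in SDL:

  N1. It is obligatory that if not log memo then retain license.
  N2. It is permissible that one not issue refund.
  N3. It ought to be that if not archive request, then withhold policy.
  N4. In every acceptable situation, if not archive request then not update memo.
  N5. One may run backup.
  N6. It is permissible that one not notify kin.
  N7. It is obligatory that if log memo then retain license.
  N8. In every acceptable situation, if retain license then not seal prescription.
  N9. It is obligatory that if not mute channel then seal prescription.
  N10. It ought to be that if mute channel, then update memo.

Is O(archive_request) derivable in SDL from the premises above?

Yes

Premises 1 and 7 are O(¬log_memo → retain_license) and O(log_memo → retain_license); every ideal world satisfies ¬log_memo or log_memo, so in either case retain_license holds — hence O(retain_license).
Applying K to premise 8 (O(retain_license → ¬seal_prescription)) and O(retain_license) yields O(¬seal_prescription).
The contrapositive of premise 9 (O(¬mute_channel → seal_prescription)) is O(¬seal_prescription → mute_channel), and O(¬seal_prescription) is already established, so O(mute_channel).
From O(mute_channel) and premise 10, O(mute_channel → update_memo), we obtain O(update_memo).
Premise 4, O(¬archive_request → ¬update_memo), contraposes to O(update_memo → archive_request); with O(update_memo) we get O(archive_request).
Premises 2, 3, 5, 6 do not contribute to this derivation.
So O(archive_request) follows.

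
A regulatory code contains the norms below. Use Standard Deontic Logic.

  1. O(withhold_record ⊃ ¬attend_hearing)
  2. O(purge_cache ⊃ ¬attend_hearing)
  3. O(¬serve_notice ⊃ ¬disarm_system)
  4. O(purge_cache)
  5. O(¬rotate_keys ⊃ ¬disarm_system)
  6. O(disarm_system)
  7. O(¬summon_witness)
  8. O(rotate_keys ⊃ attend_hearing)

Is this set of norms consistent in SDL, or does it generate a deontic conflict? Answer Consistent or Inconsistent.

Inconsistent

From premise 4 we have O(purge_cache).
Premise 2 is O(purge_cache ⊃ ¬attend_hearing); since O(purge_cache), deontic closure gives O(¬attend_hearing).
Premise 8, O(rotate_keys ⊃ attend_hearing), contraposes to O(¬attend_hearing ⊃ ¬rotate_keys); with O(¬attend_hearing) we get O(¬rotate_keys).
From O(¬rotate_keys) and premise 5, O(¬rotate_keys ⊃ ¬disarm_system), we obtain O(¬disarm_system).
Yet premise 6 states O(disarm_system).
We now have both O(¬disarm_system) and O(disarm_system) — disarm_system is simultaneously obligatory and forbidden, violating the D-axiom.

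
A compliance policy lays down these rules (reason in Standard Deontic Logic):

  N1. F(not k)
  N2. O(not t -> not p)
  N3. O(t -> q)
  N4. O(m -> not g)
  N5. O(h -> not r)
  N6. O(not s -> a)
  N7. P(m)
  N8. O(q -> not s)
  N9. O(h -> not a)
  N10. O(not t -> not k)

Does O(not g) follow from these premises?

No

Premise 4 is O(m -> not g), but O(m) is not derivable from the premises (the permission P(m) asserts only not O(not m), not O(m)), so it does not yield O(not g).
No other premise forces O(not g). An ideal world satisfying every premise can still have not g false, so O(not g) is not derivable.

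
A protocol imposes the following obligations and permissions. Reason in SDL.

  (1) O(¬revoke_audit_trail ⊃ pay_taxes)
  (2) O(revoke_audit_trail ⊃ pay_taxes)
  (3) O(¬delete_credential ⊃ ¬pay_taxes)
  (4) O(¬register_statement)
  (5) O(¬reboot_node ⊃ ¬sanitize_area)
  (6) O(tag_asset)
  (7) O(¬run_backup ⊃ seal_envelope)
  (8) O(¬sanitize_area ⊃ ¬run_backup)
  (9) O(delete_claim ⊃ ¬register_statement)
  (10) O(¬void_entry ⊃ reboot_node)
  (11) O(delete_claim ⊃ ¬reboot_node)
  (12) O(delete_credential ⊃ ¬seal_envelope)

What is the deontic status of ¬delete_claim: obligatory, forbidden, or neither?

Premises 2 and 1 are O(revoke_audit_trail ⊃ pay_taxes) and O(¬revoke_audit_trail ⊃ pay_taxes); every ideal world satisfies revoke_audit_trail or ¬revoke_audit_trail, so in either case pay_taxes holds — hence O(pay_taxes).
Premise 3 is O(¬delete_credential ⊃ ¬pay_taxes); contrapositively O(pay_taxes ⊃ delete_credential). Since O(pay_taxes) holds, K gives O(delete_credential).
From O(delete_credential) and premise 12, O(delete_credential ⊃ ¬seal_envelope), we obtain O(¬seal_envelope).
Premise 7 is O(¬run_backup ⊃ seal_envelope); contrapositively O(¬seal_envelope ⊃ run_backup). Since O(¬seal_envelope) holds, K gives O(run_backup).
Premise 8, O(¬sanitize_area ⊃ ¬run_backup), contraposes to O(run_backup ⊃ sanitize_area); with O(run_backup) we get O(sanitize_area).
The contrapositive of premise 5 (O(¬reboot_node ⊃ ¬sanitize_area)) is O(sanitize_area ⊃ reboot_node), and O(sanitize_area) is already established, so O(reboot_node).
Premise 11 is O(delete_claim ⊃ ¬reboot_node); contrapositively O(reboot_node ⊃ ¬delete_claim). Since O(reboot_node) holds, K gives O(¬delete_claim).
Premises 4, 6, 9, 10 do not contribute to this derivation.
Hence ¬delete_claim is obligatory.

Obligatory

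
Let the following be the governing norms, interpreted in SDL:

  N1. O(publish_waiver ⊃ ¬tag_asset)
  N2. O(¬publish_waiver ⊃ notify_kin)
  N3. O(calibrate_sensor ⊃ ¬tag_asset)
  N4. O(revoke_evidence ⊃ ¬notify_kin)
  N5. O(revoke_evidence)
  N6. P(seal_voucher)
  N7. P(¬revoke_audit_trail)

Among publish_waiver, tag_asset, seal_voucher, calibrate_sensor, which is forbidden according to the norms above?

tag_asset

Premise 5 gives O(revoke_evidence).
From O(revoke_evidence) and premise 4, O(revoke_evidence ⊃ ¬notify_kin), we obtain O(¬notify_kin).
Premise 2 is O(¬publish_waiver ⊃ notify_kin); contrapositively O(¬notify_kin ⊃ publish_waiver). Since O(¬notify_kin) holds, K gives O(publish_waiver).
Applying K to premise 1 (O(publish_waiver ⊃ ¬tag_asset)) and O(publish_waiver) yields O(¬tag_asset).
So O(¬tag_asset) holds, i.e. tag_asset is forbidden. None of the other listed options is forbidden under the premises.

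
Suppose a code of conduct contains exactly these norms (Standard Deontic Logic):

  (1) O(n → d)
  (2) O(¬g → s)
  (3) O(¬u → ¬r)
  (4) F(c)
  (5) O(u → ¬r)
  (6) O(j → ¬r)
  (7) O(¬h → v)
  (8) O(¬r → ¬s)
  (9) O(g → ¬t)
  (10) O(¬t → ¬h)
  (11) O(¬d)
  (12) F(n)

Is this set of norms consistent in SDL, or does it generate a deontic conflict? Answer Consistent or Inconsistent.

Premise 1 is O(n → d), but O(n) is not derivable from the premises, so it does not yield O(d).
So O(d) is not derivable, and the apparent clash with O(¬d) does not arise.
A world satisfying every obligation exists (e.g. c=false, d=false, g=true, h=false, j=false, n=false, r=false, s=false, t=false, u=false, v=true); no atom is both obligatory and forbidden, so the set is consistent.

Consistent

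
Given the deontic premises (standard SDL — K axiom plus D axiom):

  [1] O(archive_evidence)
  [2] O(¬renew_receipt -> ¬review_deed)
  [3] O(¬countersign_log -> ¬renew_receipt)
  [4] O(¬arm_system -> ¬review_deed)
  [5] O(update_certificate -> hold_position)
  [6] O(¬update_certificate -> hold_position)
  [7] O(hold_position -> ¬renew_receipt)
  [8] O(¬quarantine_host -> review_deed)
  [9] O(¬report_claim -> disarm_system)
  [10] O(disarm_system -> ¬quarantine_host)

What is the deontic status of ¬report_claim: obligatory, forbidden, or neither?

Forbidden

Premises 6 and 5 cover both cases: O(¬update_certificate -> hold_position) and O(update_certificate -> hold_position). Since ¬update_certificate ∨ update_certificate is a tautology, O(hold_position) follows.
Applying K to premise 7 (O(hold_position -> ¬renew_receipt)) and O(hold_position) yields O(¬renew_receipt).
Premise 2 is O(¬renew_receipt -> ¬review_deed); since O(¬renew_receipt), deontic closure gives O(¬review_deed).
Premise 8, O(¬quarantine_host -> review_deed), contraposes to O(¬review_deed -> quarantine_host); with O(¬review_deed) we get O(quarantine_host).
Premise 10, O(disarm_system -> ¬quarantine_host), contraposes to O(quarantine_host -> ¬disarm_system); with O(quarantine_host) we get O(¬disarm_system).
Premise 9, O(¬report_claim -> disarm_system), contraposes to O(¬disarm_system -> report_claim); with O(¬disarm_system) we get O(report_claim).
Premises 1, 3, 4 do not contribute to this derivation.
Thus O(report_claim), which is F(¬report_claim): ¬report_claim is forbidden.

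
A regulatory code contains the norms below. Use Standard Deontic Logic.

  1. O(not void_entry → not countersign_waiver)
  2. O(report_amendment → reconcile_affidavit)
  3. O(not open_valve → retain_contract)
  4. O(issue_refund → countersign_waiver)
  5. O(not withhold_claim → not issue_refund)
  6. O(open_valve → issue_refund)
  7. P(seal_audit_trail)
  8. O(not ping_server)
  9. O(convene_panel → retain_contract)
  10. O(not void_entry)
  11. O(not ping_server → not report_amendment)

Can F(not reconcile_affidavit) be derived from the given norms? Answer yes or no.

Premise 2 is O(report_amendment → reconcile_affidavit), but O(report_amendment) is not derivable from the premises, so it does not yield O(reconcile_affidavit).
No other premise forces O(reconcile_affidavit). An ideal world satisfying every premise can still have not reconcile_affidavit true, so F(not reconcile_affidavit) is not derivable.

No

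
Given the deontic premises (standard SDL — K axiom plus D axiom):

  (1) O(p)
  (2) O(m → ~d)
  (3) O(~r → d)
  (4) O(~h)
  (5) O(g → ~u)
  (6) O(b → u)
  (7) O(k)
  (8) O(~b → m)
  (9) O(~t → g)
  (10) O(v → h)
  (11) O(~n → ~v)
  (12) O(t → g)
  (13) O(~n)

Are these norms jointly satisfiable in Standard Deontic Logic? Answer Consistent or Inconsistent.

Premise 10 is O(v → h), but O(v) is not derivable from the premises, so it does not yield O(h).
So O(h) is not derivable, and the apparent clash with O(~h) does not arise.
A world satisfying every obligation exists (e.g. b=false, d=false, g=true, h=false, k=true, m=true, n=false, p=true, r=true, t=false, u=false, v=false); no atom is both obligatory and forbidden, so the set is consistent.

Consistent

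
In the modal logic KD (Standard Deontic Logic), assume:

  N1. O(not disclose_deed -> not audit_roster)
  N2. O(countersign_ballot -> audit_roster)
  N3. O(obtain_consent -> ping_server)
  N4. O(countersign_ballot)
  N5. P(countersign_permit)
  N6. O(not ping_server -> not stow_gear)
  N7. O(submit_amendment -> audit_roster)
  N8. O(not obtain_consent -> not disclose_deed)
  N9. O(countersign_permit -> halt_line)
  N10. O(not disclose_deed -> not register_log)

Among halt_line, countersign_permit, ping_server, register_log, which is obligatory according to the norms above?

ping_server

Premise 4 gives O(countersign_ballot).
From O(countersign_ballot) and premise 2, O(countersign_ballot -> audit_roster), we obtain O(audit_roster).
Premise 1, O(not disclose_deed -> not audit_roster), contraposes to O(audit_roster -> disclose_deed); with O(audit_roster) we get O(disclose_deed).
Premise 8, O(not obtain_consent -> not disclose_deed), contraposes to O(disclose_deed -> obtain_consent); with O(disclose_deed) we get O(obtain_consent).
With premise 3, O(obtain_consent -> ping_server), the K-axiom yields O(ping_server).
So O(ping_server) holds — ping_server is obligatory. None of the other listed options is made obligatory by any chain of premises.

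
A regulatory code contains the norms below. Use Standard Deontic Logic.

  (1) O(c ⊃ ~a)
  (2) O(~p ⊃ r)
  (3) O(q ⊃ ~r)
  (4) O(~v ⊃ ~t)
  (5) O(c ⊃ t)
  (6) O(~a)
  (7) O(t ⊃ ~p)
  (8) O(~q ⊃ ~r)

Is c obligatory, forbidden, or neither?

Forbidden

Premises 3 and 8 cover both cases: O(q ⊃ ~r) and O(~q ⊃ ~r). Since q ∨ ~q is a tautology, O(~r) follows.
The contrapositive of premise 2 (O(~p ⊃ r)) is O(~r ⊃ p), and O(~r) is already established, so O(p).
Premise 7, O(t ⊃ ~p), contraposes to O(p ⊃ ~t); with O(p) we get O(~t).
Premise 5, O(c ⊃ t), contraposes to O(~t ⊃ ~c); with O(~t) we get O(~c).
Premises 1, 4, 6 do not contribute to this derivation.
Thus O(~c), which is F(c): c is forbidden.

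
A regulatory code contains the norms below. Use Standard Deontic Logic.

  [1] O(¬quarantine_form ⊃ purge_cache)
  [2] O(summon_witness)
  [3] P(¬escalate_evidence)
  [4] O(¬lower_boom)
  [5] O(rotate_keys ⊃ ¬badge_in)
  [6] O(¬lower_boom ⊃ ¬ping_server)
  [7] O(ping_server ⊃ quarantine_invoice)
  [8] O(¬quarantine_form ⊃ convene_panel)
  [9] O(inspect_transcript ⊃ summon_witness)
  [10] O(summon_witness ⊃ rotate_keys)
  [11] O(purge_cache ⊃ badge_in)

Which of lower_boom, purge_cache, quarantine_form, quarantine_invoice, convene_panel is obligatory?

Premise 2 states O(summon_witness) outright.
Premise 10 is O(summon_witness ⊃ rotate_keys); since O(summon_witness), deontic closure gives O(rotate_keys).
From O(rotate_keys) and premise 5, O(rotate_keys ⊃ ¬badge_in), we obtain O(¬badge_in).
Premise 11, O(purge_cache ⊃ badge_in), contraposes to O(¬badge_in ⊃ ¬purge_cache); with O(¬badge_in) we get O(¬purge_cache).
The contrapositive of premise 1 (O(¬quarantine_form ⊃ purge_cache)) is O(¬purge_cache ⊃ quarantine_form), and O(¬purge_cache) is already established, so O(quarantine_form).
So O(quarantine_form) holds — quarantine_form is obligatory. None of the other listed options is made obligatory by any chain of premises.

quarantine_form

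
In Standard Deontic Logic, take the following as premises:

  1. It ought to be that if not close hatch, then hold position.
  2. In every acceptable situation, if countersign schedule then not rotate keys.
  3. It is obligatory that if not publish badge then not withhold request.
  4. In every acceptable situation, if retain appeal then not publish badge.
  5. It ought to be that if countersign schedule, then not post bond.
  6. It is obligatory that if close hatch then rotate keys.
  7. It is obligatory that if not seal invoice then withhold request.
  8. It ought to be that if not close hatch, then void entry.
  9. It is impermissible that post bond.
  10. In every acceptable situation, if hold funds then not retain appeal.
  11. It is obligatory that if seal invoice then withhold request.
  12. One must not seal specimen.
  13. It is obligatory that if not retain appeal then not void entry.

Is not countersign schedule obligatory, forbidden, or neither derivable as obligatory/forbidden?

Premises 11 and 7 cover both cases: O(seal_invoice → withhold_request) and O(¬seal_invoice → withhold_request). Since seal_invoice ∨ ¬seal_invoice is a tautology, O(withhold_request) follows.
Premise 3 is O(¬publish_badge → ¬withhold_request); contrapositively O(withhold_request → publish_badge). Since O(withhold_request) holds, K gives O(publish_badge).
Premise 4 is O(retain_appeal → ¬publish_badge); contrapositively O(publish_badge → ¬retain_appeal). Since O(publish_badge) holds, K gives O(¬retain_appeal).
Applying K to premise 13 (O(¬retain_appeal → ¬void_entry)) and O(¬retain_appeal) yields O(¬void_entry).
The contrapositive of premise 8 (O(¬close_hatch → void_entry)) is O(¬void_entry → close_hatch), and O(¬void_entry) is already established, so O(close_hatch).
Applying K to premise 6 (O(close_hatch → rotate_keys)) and O(close_hatch) yields O(rotate_keys).
Premise 2, O(countersign_schedule → ¬rotate_keys), contraposes to O(rotate_keys → ¬countersign_schedule); with O(rotate_keys) we get O(¬countersign_schedule).
Premises 1, 5, 9, 10, 12 do not contribute to this derivation.
Hence ¬countersign_schedule is obligatory.

Obligatory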